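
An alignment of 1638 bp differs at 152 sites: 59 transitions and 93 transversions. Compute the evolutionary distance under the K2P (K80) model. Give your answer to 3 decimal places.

P = 59/1638 ≈ 0.03602 and Q = 93/1638 ≈ 0.056777.
Under the Kimura two-parameter model, d = −½ ln(1 − 2P − Q) − ¼ ln(1 − 2Q).
1 − 2P − Q = 0.871183, giving −½ ln(0.871183) = 0.068952.
1 − 2Q = 0.886446, giving −¼ ln(0.886446) = 0.030134.
d = 0.068952 + 0.030134 = 0.099086.

0.099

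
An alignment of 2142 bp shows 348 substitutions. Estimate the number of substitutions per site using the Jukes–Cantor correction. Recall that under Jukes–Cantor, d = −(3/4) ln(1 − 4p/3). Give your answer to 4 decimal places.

p = 348/2142 ≈ 0.162465.
d = −(3/4) ln(1 − 4p/3) = −0.75 ln(1 − 0.21662) = −0.75 ln(0.78338)
  = −0.75 × (-0.244137) = 0.183103 substitutions/site.

0.1831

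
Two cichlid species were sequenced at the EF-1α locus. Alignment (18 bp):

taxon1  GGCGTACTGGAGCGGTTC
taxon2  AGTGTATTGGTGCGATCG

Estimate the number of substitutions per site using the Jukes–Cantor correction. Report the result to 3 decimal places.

The sequences differ at 7 of 18 sites (1, 3, 7, 11, 15, 17, 18), so p = 7/18 ≈ 0.388889.
d = −(3/4) ln(1 − 4p/3) = −0.75 ln(1 − 0.518519) = −0.75 ln(0.481481)
  = −0.75 × (-0.730889) = 0.548167 substitutions/site.

0.548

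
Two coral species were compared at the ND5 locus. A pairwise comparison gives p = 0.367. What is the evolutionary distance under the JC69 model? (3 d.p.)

0.504

d = −(3/4) ln(1 − 4p/3) = −0.75 ln(1 − 0.489333) = −0.75 ln(0.510667)
  = −0.75 × (-0.672038) = 0.504029 substitutions/site.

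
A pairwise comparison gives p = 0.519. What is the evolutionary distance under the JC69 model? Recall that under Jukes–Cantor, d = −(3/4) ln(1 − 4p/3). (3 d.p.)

0.883

d = −(3/4) ln(1 − 4p/3) = −0.75 ln(1 − 0.692) = −0.75 ln(0.308)
  = −0.75 × (-1.177655) = 0.883241 substitutions/site.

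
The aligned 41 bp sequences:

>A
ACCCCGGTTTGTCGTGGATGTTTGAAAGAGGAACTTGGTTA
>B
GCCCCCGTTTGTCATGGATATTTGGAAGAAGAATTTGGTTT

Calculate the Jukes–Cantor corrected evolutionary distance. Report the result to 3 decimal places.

0.226

The sequences differ at 8 of 41 sites (1, 6, 14, 20, 25, 30, 34, 41), so p = 8/41 ≈ 0.195122.
d = −(3/4) ln(1 − 4p/3) = −0.75 ln(1 − 0.260163) = −0.75 ln(0.739837)
  = −0.75 × (-0.301325) = 0.225994 substitutions/site.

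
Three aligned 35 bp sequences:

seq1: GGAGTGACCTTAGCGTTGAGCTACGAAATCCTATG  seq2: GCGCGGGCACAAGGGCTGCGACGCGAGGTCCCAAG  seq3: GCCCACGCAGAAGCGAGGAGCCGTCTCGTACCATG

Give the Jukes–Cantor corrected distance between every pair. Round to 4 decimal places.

d(seq1,seq2) = 0.8681, d(seq1,seq3) = 1.0763, d(seq2,seq3) = 0.6355

seq1–seq2: 18/35 sites differ → p ≈ 0.514286, d = −0.75 ln(1 − 0.685715) = 0.868091 ≈ 0.8681.
seq1–seq3: 20/35 sites differ → p ≈ 0.571429, d = −0.75 ln(1 − 0.761905) = 1.076314 ≈ 1.0763.
seq2–seq3: 15/35 sites differ → p ≈ 0.428571, d = −0.75 ln(1 − 0.571428) = 0.635472 ≈ 0.6355.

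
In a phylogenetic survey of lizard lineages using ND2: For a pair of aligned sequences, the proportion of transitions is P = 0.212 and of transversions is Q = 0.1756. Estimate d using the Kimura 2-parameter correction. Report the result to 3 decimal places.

0.566

Under the Kimura two-parameter model, d = −½ ln(1 − 2P − Q) − ¼ ln(1 − 2Q).
1 − 2P − Q = 0.4004, giving −½ ln(0.4004) = 0.457646.
1 − 2Q = 0.6488, giving −¼ ln(0.6488) = 0.108158.
d = 0.457646 + 0.108158 = 0.565804.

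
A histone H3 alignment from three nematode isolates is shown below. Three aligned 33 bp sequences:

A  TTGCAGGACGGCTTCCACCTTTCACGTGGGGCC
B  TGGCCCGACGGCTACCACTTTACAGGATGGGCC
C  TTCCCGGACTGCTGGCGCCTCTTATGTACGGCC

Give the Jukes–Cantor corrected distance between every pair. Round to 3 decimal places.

d(A,B) = 0.339, d(A,C) = 0.441, d(B,C) = 0.699

A–B: 9/33 sites differ → p ≈ 0.272727, d = −0.75 ln(1 − 0.363636) = 0.338988 ≈ 0.339.
A–C: 11/33 sites differ → p ≈ 0.333333, d = −0.75 ln(1 − 0.444444) = 0.440839 ≈ 0.441.
B–C: 15/33 sites differ → p ≈ 0.454545, d = −0.75 ln(1 − 0.60606) = 0.698667 ≈ 0.699.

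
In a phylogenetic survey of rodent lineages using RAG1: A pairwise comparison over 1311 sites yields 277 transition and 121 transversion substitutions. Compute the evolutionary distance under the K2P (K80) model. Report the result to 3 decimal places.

0.413

P = 277/1311 ≈ 0.211289 and Q = 121/1311 ≈ 0.092296.
Under the Kimura two-parameter model, d = −½ ln(1 − 2P − Q) − ¼ ln(1 − 2Q).
1 − 2P − Q = 0.485126, giving −½ ln(0.485126) = 0.361673.
1 − 2Q = 0.815408, giving −¼ ln(0.815408) = 0.051017.
d = 0.361673 + 0.051017 = 0.412690.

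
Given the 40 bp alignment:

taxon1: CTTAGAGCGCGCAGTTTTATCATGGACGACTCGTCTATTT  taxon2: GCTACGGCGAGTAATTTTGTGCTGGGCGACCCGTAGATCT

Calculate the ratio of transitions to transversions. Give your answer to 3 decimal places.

1.143

Transitions are A↔G and C↔T; transversions are all other mismatches.
Transitions: 8. Transversions: 7.
R = 8/7 = 1.142857… ≈ 1.143 (to 3 d.p.).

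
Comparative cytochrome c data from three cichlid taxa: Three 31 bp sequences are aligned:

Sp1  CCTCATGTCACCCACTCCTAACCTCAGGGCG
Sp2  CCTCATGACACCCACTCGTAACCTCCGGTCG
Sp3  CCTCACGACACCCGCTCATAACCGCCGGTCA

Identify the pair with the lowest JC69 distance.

Sp1 and Sp2

Sp1–Sp2: 4/31 differ, p = 0.129, d = 0.142.
Sp1–Sp3: 8/31 differ, p = 0.258, d = 0.316.
Sp2–Sp3: 5/31 differ, p = 0.161, d = 0.182.
The smallest distance is between Sp1 and Sp2.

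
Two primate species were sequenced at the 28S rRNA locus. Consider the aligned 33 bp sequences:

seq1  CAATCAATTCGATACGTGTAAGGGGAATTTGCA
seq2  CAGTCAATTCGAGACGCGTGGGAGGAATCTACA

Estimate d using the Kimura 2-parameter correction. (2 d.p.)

0.32

Of 33 sites, 7 differences are transitions and 1 are transversions, so P = 7/33 ≈ 0.212121 and Q = 1/33 ≈ 0.030303.
Under the Kimura two-parameter model, d = −½ ln(1 − 2P − Q) − ¼ ln(1 − 2Q).
1 − 2P − Q = 0.545455, giving −½ ln(0.545455) = 0.303067.
1 − 2Q = 0.939394, giving −¼ ln(0.939394) = 0.015630.
d = 0.303067 + 0.015630 = 0.318697.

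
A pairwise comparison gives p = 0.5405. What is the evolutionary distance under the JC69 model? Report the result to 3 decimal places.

0.957

d = −(3/4) ln(1 − 4p/3) = −0.75 ln(1 − 0.720667) = −0.75 ln(0.279333)
  = −0.75 × (-1.275351) = 0.956513 substitutions/site.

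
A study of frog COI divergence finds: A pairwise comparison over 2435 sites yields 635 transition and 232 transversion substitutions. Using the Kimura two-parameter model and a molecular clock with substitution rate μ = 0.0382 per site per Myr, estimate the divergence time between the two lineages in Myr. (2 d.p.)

6.97

P = 635/2435 ≈ 0.26078 and Q = 232/2435 ≈ 0.095277.
Under the Kimura two-parameter model, d = −½ ln(1 − 2P − Q) − ¼ ln(1 − 2Q).
1 − 2P − Q = 0.383163, giving −½ ln(0.383163) = 0.479647.
1 − 2Q = 0.809446, giving −¼ ln(0.809446) = 0.052851.
d = 0.479647 + 0.052851 = 0.532498.
Under a molecular clock d = 2μt, so t = d/(2μ) = 0.532498 / (2 × 0.0382) = 6.97 Myr.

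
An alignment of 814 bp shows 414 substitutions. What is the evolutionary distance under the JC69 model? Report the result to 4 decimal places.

p = 414/814 ≈ 0.5086.
d = −(3/4) ln(1 − 4p/3) = −0.75 ln(1 − 0.678133) = −0.75 ln(0.321867)
  = −0.75 × (-1.133617) = 0.850213 substitutions/site.

0.8502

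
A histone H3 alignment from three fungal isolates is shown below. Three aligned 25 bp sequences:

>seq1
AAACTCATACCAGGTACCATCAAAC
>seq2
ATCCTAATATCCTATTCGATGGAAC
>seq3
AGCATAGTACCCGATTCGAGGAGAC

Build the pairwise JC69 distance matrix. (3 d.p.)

d(seq1,seq2) = 0.663, d(seq1,seq3) = 0.766, d(seq2,seq3) = 0.417

seq1–seq2: 11/25 sites differ → p = 0.44, d = −0.75 ln(1 − 0.586667) = 0.662626 ≈ 0.663.
seq1–seq3: 12/25 sites differ → p = 0.48, d = −0.75 ln(1 − 0.64) = 0.766238 ≈ 0.766.
seq2–seq3: 8/25 sites differ → p = 0.32, d = −0.75 ln(1 − 0.426667) = 0.417216 ≈ 0.417.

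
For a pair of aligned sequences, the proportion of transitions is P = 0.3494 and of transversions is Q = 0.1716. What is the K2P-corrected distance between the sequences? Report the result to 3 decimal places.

1.127

Under the Kimura two-parameter model, d = −½ ln(1 − 2P − Q) − ¼ ln(1 − 2Q).
1 − 2P − Q = 0.1296, giving −½ ln(0.1296) = 1.021651.
1 − 2Q = 0.6568, giving −¼ ln(0.6568) = 0.105094.
d = 1.021651 + 0.105094 = 1.126745.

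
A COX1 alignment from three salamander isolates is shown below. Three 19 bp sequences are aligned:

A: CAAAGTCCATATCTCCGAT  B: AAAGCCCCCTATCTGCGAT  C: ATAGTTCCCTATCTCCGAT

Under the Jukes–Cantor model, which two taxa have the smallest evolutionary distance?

B and C

A–B: 6/19 differ, p = 0.316, d = 0.410.
A–C: 5/19 differ, p = 0.263, d = 0.324.
B–C: 4/19 differ, p = 0.211, d = 0.247.
The smallest distance is between B and C.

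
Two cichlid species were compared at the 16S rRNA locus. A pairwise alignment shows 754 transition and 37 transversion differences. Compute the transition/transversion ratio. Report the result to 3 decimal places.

R = 754/37 = 20.378378… ≈ 20.378 (to 3 d.p.).

20.378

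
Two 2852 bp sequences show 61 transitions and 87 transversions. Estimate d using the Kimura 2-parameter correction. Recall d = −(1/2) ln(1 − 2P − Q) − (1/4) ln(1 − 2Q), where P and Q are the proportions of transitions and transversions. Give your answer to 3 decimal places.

0.054

P = 61/2852 ≈ 0.021388 and Q = 87/2852 ≈ 0.030505.
Under the Kimura two-parameter model, d = −½ ln(1 − 2P − Q) − ¼ ln(1 − 2Q).
1 − 2P − Q = 0.926719, giving −½ ln(0.926719) = 0.038052.
1 − 2Q = 0.93899, giving −¼ ln(0.93899) = 0.015738.
d = 0.038052 + 0.015738 = 0.053790.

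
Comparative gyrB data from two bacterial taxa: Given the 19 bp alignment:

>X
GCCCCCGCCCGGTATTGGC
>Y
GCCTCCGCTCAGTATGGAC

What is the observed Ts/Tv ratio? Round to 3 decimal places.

4.000

Transitions are A↔G and C↔T; transversions are all other mismatches.
Transitions: 4. Transversions: 1.
R = 4/1 = 4.000.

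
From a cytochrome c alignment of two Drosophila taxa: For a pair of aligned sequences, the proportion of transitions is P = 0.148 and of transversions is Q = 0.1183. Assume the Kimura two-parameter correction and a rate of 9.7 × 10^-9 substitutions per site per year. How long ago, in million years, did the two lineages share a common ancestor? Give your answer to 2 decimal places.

17.27

Under the Kimura two-parameter model, d = −½ ln(1 − 2P − Q) − ¼ ln(1 − 2Q).
1 − 2P − Q = 0.5857, giving −½ ln(0.5857) = 0.267474.
1 − 2Q = 0.7634, giving −¼ ln(0.7634) = 0.067493.
d = 0.267474 + 0.067493 = 0.334967.
Under a molecular clock d = 2μt, so t = d/(2μ) = 0.334967 / (2 × 9.7 × 10^-9) = 17.27 million years.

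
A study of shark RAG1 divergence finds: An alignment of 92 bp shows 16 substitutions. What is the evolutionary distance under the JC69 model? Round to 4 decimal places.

p = 16/92 ≈ 0.173913.
d = −(3/4) ln(1 − 4p/3) = −0.75 ln(1 − 0.231884) = −0.75 ln(0.768116)
  = −0.75 × (-0.263815) = 0.197861 substitutions/site.

0.1979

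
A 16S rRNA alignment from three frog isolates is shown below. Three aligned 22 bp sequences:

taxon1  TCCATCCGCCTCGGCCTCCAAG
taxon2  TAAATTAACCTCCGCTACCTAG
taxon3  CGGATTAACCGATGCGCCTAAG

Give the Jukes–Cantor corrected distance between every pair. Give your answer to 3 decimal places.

taxon1–taxon2: 9/22 sites differ → p ≈ 0.409091, d = −0.75 ln(1 − 0.545455) = 0.591344 ≈ 0.591.
taxon1–taxon3: 12/22 sites differ → p ≈ 0.545455, d = −0.75 ln(1 − 0.727273) = 0.974463 ≈ 0.974.
taxon2–taxon3: 10/22 sites differ → p ≈ 0.454545, d = −0.75 ln(1 − 0.60606) = 0.698667 ≈ 0.699.

d(taxon1,taxon2) = 0.591, d(taxon1,taxon3) = 0.974, d(taxon2,taxon3) = 0.699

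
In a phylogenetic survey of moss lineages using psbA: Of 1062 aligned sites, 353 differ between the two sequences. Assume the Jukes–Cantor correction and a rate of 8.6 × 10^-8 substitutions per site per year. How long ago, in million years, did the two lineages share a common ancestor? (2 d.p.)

p = 353/1062 ≈ 0.332392.
d = −(3/4) ln(1 − 4p/3) = −0.75 ln(1 − 0.443189) = −0.75 ln(0.556811)
  = −0.75 × (-0.585529) = 0.439147 substitutions/site.
Under a molecular clock d = 2μt, so t = d/(2μ) = 0.439147 / (2 × 8.6 × 10^-8) = 2.55 million years.

2.55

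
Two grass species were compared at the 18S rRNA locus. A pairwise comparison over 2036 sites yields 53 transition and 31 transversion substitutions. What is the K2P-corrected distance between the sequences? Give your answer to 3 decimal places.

P = 53/2036 ≈ 0.026031 and Q = 31/2036 ≈ 0.015226.
Under the Kimura two-parameter model, d = −½ ln(1 − 2P − Q) − ¼ ln(1 − 2Q).
1 − 2P − Q = 0.932712, giving −½ ln(0.932712) = 0.034829.
1 − 2Q = 0.969548, giving −¼ ln(0.969548) = 0.007731.
d = 0.034829 + 0.007731 = 0.042560.

0.043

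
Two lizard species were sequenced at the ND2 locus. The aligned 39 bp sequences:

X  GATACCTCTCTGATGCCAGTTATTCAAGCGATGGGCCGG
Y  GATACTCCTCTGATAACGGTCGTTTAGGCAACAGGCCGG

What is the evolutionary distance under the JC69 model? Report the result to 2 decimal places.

0.40

The sequences differ at 12 of 39 sites, so p = 12/39 ≈ 0.307692.
d = −(3/4) ln(1 − 4p/3) = −0.75 ln(1 − 0.410256) = −0.75 ln(0.589744)
  = −0.75 × (-0.528067) = 0.396050 substitutions/site.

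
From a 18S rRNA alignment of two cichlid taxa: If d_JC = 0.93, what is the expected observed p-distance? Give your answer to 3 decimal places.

0.533

p = (3/4)(1 − e^(−4d/3)) = 0.75 × (1 − e^(-1.24)) = 0.75 × (1 − 0.289384) = 0.532962.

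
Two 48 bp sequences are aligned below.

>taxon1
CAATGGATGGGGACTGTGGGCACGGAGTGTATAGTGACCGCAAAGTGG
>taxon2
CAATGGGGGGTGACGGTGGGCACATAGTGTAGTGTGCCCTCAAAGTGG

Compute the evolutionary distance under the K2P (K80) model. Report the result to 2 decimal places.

Of 48 sites, 2 differences are transitions and 8 are transversions, so P = 2/48 ≈ 0.041667 and Q = 8/48 ≈ 0.166667.
Under the Kimura two-parameter model, d = −½ ln(1 − 2P − Q) − ¼ ln(1 − 2Q).
1 − 2P − Q = 0.749999, giving −½ ln(0.749999) = 0.143842.
1 − 2Q = 0.666666, giving −¼ ln(0.666666) = 0.101367.
d = 0.143842 + 0.101367 = 0.245209.

0.25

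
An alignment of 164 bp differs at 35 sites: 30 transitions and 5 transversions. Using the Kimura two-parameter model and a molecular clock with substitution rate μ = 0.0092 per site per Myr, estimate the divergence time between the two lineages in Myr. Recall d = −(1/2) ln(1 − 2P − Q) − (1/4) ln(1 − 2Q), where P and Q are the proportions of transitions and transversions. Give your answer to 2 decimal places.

14.57

P = 30/164 ≈ 0.182927 and Q = 5/164 ≈ 0.030488.
Under the Kimura two-parameter model, d = −½ ln(1 − 2P − Q) − ¼ ln(1 − 2Q).
1 − 2P − Q = 0.603658, giving −½ ln(0.603658) = 0.252374.
1 − 2Q = 0.939024, giving −¼ ln(0.939024) = 0.015729.
d = 0.252374 + 0.015729 = 0.268103.
Under a molecular clock d = 2μt, so t = d/(2μ) = 0.268103 / (2 × 0.0092) = 14.57 Myr.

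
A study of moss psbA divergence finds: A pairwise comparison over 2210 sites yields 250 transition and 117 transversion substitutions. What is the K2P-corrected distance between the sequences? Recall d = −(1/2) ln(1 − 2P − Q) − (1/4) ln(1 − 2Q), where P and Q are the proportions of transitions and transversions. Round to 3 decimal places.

P = 250/2210 ≈ 0.113122 and Q = 117/2210 ≈ 0.052941.
Under the Kimura two-parameter model, d = −½ ln(1 − 2P − Q) − ¼ ln(1 − 2Q).
1 − 2P − Q = 0.720815, giving −½ ln(0.720815) = 0.163686.
1 − 2Q = 0.894118, giving −¼ ln(0.894118) = 0.027979.
d = 0.163686 + 0.027979 = 0.191665.

0.192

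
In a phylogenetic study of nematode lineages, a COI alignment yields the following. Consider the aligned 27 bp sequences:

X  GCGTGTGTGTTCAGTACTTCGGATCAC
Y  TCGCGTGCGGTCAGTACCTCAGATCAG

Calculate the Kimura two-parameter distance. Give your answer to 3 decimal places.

0.324

Of 27 sites, 4 differences are transitions and 3 are transversions, so P = 4/27 ≈ 0.148148 and Q = 3/27 ≈ 0.111111.
Under the Kimura two-parameter model, d = −½ ln(1 − 2P − Q) − ¼ ln(1 − 2Q).
1 − 2P − Q = 0.592593, giving −½ ln(0.592593) = 0.261624.
1 − 2Q = 0.777778, giving −¼ ln(0.777778) = 0.062829.
d = 0.261624 + 0.062829 = 0.324453.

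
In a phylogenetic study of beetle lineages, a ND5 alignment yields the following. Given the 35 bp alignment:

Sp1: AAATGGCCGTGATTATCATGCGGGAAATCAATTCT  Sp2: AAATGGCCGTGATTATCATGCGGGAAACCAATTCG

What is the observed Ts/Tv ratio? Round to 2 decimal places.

Transitions are A↔G and C↔T; transversions are all other mismatches.
Transitions: 1. Transversions: 1.
R = 1/1 = 1.00.

1.00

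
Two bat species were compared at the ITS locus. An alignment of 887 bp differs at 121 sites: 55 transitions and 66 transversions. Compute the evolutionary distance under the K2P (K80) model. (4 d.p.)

P = 55/887 ≈ 0.062007 and Q = 66/887 ≈ 0.074408.
Under the Kimura two-parameter model, d = −½ ln(1 − 2P − Q) − ¼ ln(1 − 2Q).
1 − 2P − Q = 0.801578, giving −½ ln(0.801578) = 0.110586.
1 − 2Q = 0.851184, giving −¼ ln(0.851184) = 0.040282.
d = 0.110586 + 0.040282 = 0.150868.

0.1509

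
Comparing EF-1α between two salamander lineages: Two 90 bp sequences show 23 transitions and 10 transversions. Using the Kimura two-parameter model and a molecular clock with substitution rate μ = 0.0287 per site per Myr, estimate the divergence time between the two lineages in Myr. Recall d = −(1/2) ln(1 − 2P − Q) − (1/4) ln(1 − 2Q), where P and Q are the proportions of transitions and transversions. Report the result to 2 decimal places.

9.57

P = 23/90 ≈ 0.255556 and Q = 10/90 ≈ 0.111111.
Under the Kimura two-parameter model, d = −½ ln(1 − 2P − Q) − ¼ ln(1 − 2Q).
1 − 2P − Q = 0.377777, giving −½ ln(0.377777) = 0.486726.
1 − 2Q = 0.777778, giving −¼ ln(0.777778) = 0.062829.
d = 0.486726 + 0.062829 = 0.549555.
Under a molecular clock d = 2μt, so t = d/(2μ) = 0.549555 / (2 × 0.0287) = 9.57 Myr.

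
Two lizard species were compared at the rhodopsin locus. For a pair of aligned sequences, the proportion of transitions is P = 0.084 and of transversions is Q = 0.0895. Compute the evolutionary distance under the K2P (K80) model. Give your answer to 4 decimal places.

Under the Kimura two-parameter model, d = −½ ln(1 − 2P − Q) − ¼ ln(1 − 2Q).
1 − 2P − Q = 0.7425, giving −½ ln(0.7425) = 0.148866.
1 − 2Q = 0.821, giving −¼ ln(0.821) = 0.049308.
d = 0.148866 + 0.049308 = 0.198174.

0.1982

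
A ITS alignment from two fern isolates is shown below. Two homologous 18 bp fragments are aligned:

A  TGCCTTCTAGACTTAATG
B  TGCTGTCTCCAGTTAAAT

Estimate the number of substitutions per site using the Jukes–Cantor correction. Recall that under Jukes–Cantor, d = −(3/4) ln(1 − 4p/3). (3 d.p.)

0.548

The sequences differ at 7 of 18 sites (4, 5, 9, 10, 12, 17, 18), so p = 7/18 ≈ 0.388889.
d = −(3/4) ln(1 − 4p/3) = −0.75 ln(1 − 0.518519) = −0.75 ln(0.481481)
  = −0.75 × (-0.730889) = 0.548167 substitutions/site.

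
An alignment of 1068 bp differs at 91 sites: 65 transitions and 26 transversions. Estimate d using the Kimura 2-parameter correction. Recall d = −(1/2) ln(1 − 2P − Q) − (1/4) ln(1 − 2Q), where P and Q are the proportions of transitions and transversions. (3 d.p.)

P = 65/1068 ≈ 0.060861 and Q = 26/1068 ≈ 0.024345.
Under the Kimura two-parameter model, d = −½ ln(1 − 2P − Q) − ¼ ln(1 − 2Q).
1 − 2P − Q = 0.853933, giving −½ ln(0.853933) = 0.078951.
1 − 2Q = 0.95131, giving −¼ ln(0.95131) = 0.012479.
d = 0.078951 + 0.012479 = 0.091430.

0.091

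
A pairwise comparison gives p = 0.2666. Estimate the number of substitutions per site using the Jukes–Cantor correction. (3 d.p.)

0.329

d = −(3/4) ln(1 − 4p/3) = −0.75 ln(1 − 0.355467) = −0.75 ln(0.644533)
  = −0.75 × (-0.439229) = 0.329422 substitutions/site.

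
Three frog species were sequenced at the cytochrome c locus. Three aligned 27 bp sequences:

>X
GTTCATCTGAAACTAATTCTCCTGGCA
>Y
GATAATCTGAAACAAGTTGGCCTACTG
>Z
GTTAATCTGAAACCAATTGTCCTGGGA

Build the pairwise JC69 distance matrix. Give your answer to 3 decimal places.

d(X,Y) = 0.511, d(X,Z) = 0.165, d(Y,Z) = 0.377

X–Y: 10/27 sites differ → p ≈ 0.37037, d = −0.75 ln(1 − 0.493827) = 0.510658 ≈ 0.511.
X–Z: 4/27 sites differ → p ≈ 0.148148, d = −0.75 ln(1 − 0.197531) = 0.165047 ≈ 0.165.
Y–Z: 8/27 sites differ → p ≈ 0.296296, d = −0.75 ln(1 − 0.395061) = 0.376971 ≈ 0.377.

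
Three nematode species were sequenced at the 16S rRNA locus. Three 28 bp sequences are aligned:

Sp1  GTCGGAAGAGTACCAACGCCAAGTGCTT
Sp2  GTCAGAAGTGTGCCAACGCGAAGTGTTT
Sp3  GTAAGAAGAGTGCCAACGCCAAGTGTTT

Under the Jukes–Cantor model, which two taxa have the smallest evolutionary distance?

Sp2 and Sp3

Sp1–Sp2: 5/28 differ, p = 0.179, d = 0.204.
Sp1–Sp3: 4/28 differ, p = 0.143, d = 0.158.
Sp2–Sp3: 3/28 differ, p = 0.107, d = 0.116.
The smallest distance is between Sp2 and Sp3.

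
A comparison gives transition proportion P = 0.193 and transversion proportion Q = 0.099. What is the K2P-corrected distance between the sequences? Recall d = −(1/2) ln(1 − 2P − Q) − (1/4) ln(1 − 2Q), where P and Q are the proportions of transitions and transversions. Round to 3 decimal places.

Under the Kimura two-parameter model, d = −½ ln(1 − 2P − Q) − ¼ ln(1 − 2Q).
1 − 2P − Q = 0.515, giving −½ ln(0.515) = 0.331794.
1 − 2Q = 0.802, giving −¼ ln(0.802) = 0.055162.
d = 0.331794 + 0.055162 = 0.386956.

0.387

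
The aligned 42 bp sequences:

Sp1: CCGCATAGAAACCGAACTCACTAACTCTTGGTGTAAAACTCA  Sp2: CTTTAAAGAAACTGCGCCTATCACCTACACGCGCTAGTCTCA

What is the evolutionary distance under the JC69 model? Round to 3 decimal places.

0.824

The sequences differ at 21 of 42 sites, so p = 21/42 = 0.5.
d = −(3/4) ln(1 − 4p/3) = −0.75 ln(1 − 0.666667) = −0.75 ln(0.333333)
  = −0.75 × (-1.098613) = 0.823960 substitutions/site.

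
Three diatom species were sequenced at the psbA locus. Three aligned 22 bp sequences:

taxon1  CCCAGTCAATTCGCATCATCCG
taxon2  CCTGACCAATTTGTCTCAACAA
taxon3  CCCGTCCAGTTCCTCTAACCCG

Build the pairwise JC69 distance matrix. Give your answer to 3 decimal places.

d(taxon1,taxon2) = 0.699, d(taxon1,taxon3) = 0.591, d(taxon2,taxon3) = 0.591

taxon1–taxon2: 10/22 sites differ → p ≈ 0.454545, d = −0.75 ln(1 − 0.60606) = 0.698667 ≈ 0.699.
taxon1–taxon3: 9/22 sites differ → p ≈ 0.409091, d = −0.75 ln(1 − 0.545455) = 0.591344 ≈ 0.591.
taxon2–taxon3: 9/22 sites differ → p ≈ 0.409091, d = −0.75 ln(1 − 0.545455) = 0.591344 ≈ 0.591.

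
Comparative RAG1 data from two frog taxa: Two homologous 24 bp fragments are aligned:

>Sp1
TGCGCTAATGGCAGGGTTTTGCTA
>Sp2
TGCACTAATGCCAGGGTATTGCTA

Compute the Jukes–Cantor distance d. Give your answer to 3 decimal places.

The sequences differ at 3 of 24 sites (4, 11, 18), so p = 3/24 = 0.125.
d = −(3/4) ln(1 − 4p/3) = −0.75 ln(1 − 0.166667) = −0.75 ln(0.833333)
  = −0.75 × (-0.182322) = 0.136742 substitutions/site.

0.137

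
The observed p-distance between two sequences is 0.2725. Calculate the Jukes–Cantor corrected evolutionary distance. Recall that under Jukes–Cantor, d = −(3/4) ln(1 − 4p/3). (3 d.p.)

0.339

d = −(3/4) ln(1 − 4p/3) = −0.75 ln(1 − 0.363333) = −0.75 ln(0.636667)
  = −0.75 × (-0.451509) = 0.338632 substitutions/site.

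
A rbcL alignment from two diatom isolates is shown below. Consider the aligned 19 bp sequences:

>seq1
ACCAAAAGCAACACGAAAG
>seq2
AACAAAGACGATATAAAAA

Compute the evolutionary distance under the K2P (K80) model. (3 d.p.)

0.807

Of 19 sites, 7 differences are transitions and 1 are transversions, so P = 7/19 ≈ 0.368421 and Q = 1/19 ≈ 0.052632.
Under the Kimura two-parameter model, d = −½ ln(1 − 2P − Q) − ¼ ln(1 − 2Q).
1 − 2P − Q = 0.210526, giving −½ ln(0.210526) = 0.779073.
1 − 2Q = 0.894736, giving −¼ ln(0.894736) = 0.027807.
d = 0.779073 + 0.027807 = 0.806880.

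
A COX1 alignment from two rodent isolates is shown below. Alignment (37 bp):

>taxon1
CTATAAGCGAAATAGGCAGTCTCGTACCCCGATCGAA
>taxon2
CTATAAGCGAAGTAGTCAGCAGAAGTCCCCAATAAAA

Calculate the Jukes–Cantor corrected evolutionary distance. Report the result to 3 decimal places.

0.425

The sequences differ at 12 of 37 sites, so p = 12/37 ≈ 0.324324.
d = −(3/4) ln(1 − 4p/3) = −0.75 ln(1 − 0.432432) = −0.75 ln(0.567568)
  = −0.75 × (-0.566395) = 0.424796 substitutions/site.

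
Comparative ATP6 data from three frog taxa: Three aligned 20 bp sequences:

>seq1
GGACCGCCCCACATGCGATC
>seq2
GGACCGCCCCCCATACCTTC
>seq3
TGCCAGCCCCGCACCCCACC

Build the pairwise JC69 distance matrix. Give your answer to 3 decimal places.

seq1–seq2: 4/20 sites differ → p = 0.2, d = −0.75 ln(1 − 0.266667) = 0.232617 ≈ 0.233.
seq1–seq3: 8/20 sites differ → p = 0.4, d = −0.75 ln(1 − 0.533333) = 0.571605 ≈ 0.572.
seq2–seq3: 8/20 sites differ → p = 0.4, d = −0.75 ln(1 − 0.533333) = 0.571605 ≈ 0.572.

d(seq1,seq2) = 0.233, d(seq1,seq3) = 0.572, d(seq2,seq3) = 0.572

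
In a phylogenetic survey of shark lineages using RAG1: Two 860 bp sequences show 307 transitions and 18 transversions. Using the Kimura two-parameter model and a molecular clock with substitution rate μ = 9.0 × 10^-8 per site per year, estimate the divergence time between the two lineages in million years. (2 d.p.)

3.75

P = 307/860 ≈ 0.356977 and Q = 18/860 ≈ 0.02093.
Under the Kimura two-parameter model, d = −½ ln(1 − 2P − Q) − ¼ ln(1 − 2Q).
1 − 2P − Q = 0.265116, giving −½ ln(0.265116) = 0.663794.
1 − 2Q = 0.95814, giving −¼ ln(0.95814) = 0.010690.
d = 0.663794 + 0.010690 = 0.674484.
Under a molecular clock d = 2μt, so t = d/(2μ) = 0.674484 / (2 × 9.0 × 10^-8) = 3.75 million years.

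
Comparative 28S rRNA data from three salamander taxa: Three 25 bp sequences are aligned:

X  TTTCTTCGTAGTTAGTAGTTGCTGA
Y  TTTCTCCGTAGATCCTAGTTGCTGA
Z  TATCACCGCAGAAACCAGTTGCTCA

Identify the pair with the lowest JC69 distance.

X and Y

X–Y: 4/25 differ, p = 0.160, d = 0.180.
X–Z: 9/25 differ, p = 0.360, d = 0.490.
Y–Z: 7/25 differ, p = 0.280, d = 0.351.
The smallest distance is between X and Y.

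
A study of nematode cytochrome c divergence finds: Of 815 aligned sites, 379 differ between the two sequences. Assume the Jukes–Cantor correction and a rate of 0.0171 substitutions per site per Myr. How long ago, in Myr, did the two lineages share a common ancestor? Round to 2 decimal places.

21.22

p = 379/815 ≈ 0.465031.
d = −(3/4) ln(1 − 4p/3) = −0.75 ln(1 − 0.620041) = −0.75 ln(0.379959)
  = −0.75 × (-0.967692) = 0.725769 substitutions/site.
Under a molecular clock d = 2μt, so t = d/(2μ) = 0.725769 / (2 × 0.0171) = 21.22 Myr.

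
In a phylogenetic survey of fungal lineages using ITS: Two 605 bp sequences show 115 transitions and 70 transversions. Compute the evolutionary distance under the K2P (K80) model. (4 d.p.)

0.4083

P = 115/605 ≈ 0.190083 and Q = 70/605 ≈ 0.115702.
Under the Kimura two-parameter model, d = −½ ln(1 − 2P − Q) − ¼ ln(1 − 2Q).
1 − 2P − Q = 0.504132, giving −½ ln(0.504132) = 0.342459.
1 − 2Q = 0.768596, giving −¼ ln(0.768596) = 0.065797.
d = 0.342459 + 0.065797 = 0.408256.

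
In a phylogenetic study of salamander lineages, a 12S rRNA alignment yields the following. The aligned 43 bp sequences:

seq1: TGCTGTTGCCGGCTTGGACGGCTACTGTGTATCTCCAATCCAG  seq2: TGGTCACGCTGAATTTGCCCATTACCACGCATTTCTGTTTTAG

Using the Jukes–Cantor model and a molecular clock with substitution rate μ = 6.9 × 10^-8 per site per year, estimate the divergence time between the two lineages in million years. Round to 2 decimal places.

6.23

The sequences differ at 22 of 43 sites, so p = 22/43 ≈ 0.511628.
d = −(3/4) ln(1 − 4p/3) = −0.75 ln(1 − 0.682171) = −0.75 ln(0.317829)
  = −0.75 × (-1.146242) = 0.859682 substitutions/site.
Under a molecular clock d = 2μt, so t = d/(2μ) = 0.859682 / (2 × 6.9 × 10^-8) = 6.23 million years.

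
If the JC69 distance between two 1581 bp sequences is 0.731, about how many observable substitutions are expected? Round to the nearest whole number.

738

Invert JC69: p = (3/4)(1 − e^(−4d/3)) = 0.75 × (1 − e^(-0.974667)) = 0.75 × (1 − 0.377318) = 0.467012.
Expected differing sites = pL ≈ 0.467012 × 1581 = 738.345972 ≈ 738.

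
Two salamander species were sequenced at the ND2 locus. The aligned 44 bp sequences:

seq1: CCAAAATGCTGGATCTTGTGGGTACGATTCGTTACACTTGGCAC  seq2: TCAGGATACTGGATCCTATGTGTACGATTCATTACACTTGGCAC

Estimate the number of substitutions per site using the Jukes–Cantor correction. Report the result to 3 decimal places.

The sequences differ at 8 of 44 sites (1, 4, 5, 8, 16, 18, 21, 31), so p = 8/44 ≈ 0.181818.
d = −(3/4) ln(1 − 4p/3) = −0.75 ln(1 − 0.242424) = −0.75 ln(0.757576)
  = −0.75 × (-0.277631) = 0.208223 substitutions/site.

0.208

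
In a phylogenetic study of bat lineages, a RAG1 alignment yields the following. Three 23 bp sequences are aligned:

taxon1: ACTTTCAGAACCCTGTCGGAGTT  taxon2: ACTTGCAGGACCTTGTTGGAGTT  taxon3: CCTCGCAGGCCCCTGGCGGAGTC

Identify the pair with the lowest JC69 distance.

taxon1–taxon2: 4/23 differ, p = 0.174, d = 0.198.
taxon1–taxon3: 7/23 differ, p = 0.304, d = 0.390.
taxon2–taxon3: 7/23 differ, p = 0.304, d = 0.390.
The smallest distance is between taxon1 and taxon2.

taxon1 and taxon2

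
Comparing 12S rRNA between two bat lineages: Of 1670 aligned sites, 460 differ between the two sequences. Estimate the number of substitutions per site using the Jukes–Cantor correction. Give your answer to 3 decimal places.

p = 460/1670 ≈ 0.275449.
d = −(3/4) ln(1 − 4p/3) = −0.75 ln(1 − 0.367265) = −0.75 ln(0.632735)
  = −0.75 × (-0.457704) = 0.343278 substitutions/site.

0.343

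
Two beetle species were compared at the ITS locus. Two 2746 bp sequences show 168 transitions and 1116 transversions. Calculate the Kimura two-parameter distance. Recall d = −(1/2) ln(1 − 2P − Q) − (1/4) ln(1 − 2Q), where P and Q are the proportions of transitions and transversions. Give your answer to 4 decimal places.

0.7951

P = 168/2746 ≈ 0.06118 and Q = 1116/2746 ≈ 0.406409.
Under the Kimura two-parameter model, d = −½ ln(1 − 2P − Q) − ¼ ln(1 − 2Q).
1 − 2P − Q = 0.471231, giving −½ ln(0.471231) = 0.376203.
1 − 2Q = 0.187182, giving −¼ ln(0.187182) = 0.418918.
d = 0.376203 + 0.418918 = 0.795121.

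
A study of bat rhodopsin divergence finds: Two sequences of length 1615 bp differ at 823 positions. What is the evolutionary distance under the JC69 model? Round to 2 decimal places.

p = 823/1615 ≈ 0.509598.
d = −(3/4) ln(1 − 4p/3) = −0.75 ln(1 − 0.679464) = −0.75 ln(0.320536)
  = −0.75 × (-1.137761) = 0.853321 substitutions/site.

0.85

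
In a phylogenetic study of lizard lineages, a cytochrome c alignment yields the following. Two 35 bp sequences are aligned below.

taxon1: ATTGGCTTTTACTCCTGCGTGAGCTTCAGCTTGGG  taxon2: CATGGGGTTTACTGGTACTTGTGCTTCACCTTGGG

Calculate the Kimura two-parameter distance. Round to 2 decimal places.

0.37

Of 35 sites, 1 differences are transitions and 9 are transversions, so P = 1/35 ≈ 0.028571 and Q = 9/35 ≈ 0.257143.
Under the Kimura two-parameter model, d = −½ ln(1 − 2P − Q) − ¼ ln(1 − 2Q).
1 − 2P − Q = 0.685715, giving −½ ln(0.685715) = 0.188647.
1 − 2Q = 0.485714, giving −¼ ln(0.485714) = 0.180534.
d = 0.188647 + 0.180534 = 0.369181.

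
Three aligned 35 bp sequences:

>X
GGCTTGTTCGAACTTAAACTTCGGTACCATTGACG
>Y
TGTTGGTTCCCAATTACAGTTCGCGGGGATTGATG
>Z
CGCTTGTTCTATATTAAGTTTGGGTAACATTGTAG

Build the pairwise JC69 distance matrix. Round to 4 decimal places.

X–Y: 14/35 sites differ → p = 0.4, d = −0.75 ln(1 − 0.533333) = 0.571605 ≈ 0.5716.
X–Z: 10/35 sites differ → p ≈ 0.285714, d = −0.75 ln(1 − 0.380952) = 0.359679 ≈ 0.3597.
Y–Z: 17/35 sites differ → p ≈ 0.485714, d = −0.75 ln(1 − 0.647619) = 0.782282 ≈ 0.7823.

d(X,Y) = 0.5716, d(X,Z) = 0.3597, d(Y,Z) = 0.7823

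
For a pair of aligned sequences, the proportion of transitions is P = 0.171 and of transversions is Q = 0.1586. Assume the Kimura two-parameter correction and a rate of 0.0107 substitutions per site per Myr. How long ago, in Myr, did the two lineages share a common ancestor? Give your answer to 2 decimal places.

20.68

Under the Kimura two-parameter model, d = −½ ln(1 − 2P − Q) − ¼ ln(1 − 2Q).
1 − 2P − Q = 0.4994, giving −½ ln(0.4994) = 0.347174.
1 − 2Q = 0.6828, giving −¼ ln(0.6828) = 0.095388.
d = 0.347174 + 0.095388 = 0.442562.
Under a molecular clock d = 2μt, so t = d/(2μ) = 0.442562 / (2 × 0.0107) = 20.68 Myr.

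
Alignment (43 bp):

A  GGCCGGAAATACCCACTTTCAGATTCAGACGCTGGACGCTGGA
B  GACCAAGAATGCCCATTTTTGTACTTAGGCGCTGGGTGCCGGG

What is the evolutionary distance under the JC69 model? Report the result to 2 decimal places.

0.51

The sequences differ at 16 of 43 sites, so p = 16/43 ≈ 0.372093.
d = −(3/4) ln(1 − 4p/3) = −0.75 ln(1 − 0.496124) = −0.75 ln(0.503876)
  = −0.75 × (-0.685425) = 0.514069 substitutions/site.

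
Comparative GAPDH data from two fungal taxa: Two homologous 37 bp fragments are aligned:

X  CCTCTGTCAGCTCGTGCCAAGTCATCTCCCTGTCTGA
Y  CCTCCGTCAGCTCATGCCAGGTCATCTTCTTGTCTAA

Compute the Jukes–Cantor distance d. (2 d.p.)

The sequences differ at 6 of 37 sites (5, 14, 20, 28, 30, 36), so p = 6/37 ≈ 0.162162.
d = −(3/4) ln(1 − 4p/3) = −0.75 ln(1 − 0.216216) = −0.75 ln(0.783784)
  = −0.75 × (-0.243622) = 0.182717 substitutions/site.

0.18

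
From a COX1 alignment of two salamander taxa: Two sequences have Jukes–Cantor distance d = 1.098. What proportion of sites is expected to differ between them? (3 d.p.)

p = (3/4)(1 − e^(−4d/3)) = 0.75 × (1 − e^(-1.464)) = 0.75 × (1 − 0.231309) = 0.576518.

0.577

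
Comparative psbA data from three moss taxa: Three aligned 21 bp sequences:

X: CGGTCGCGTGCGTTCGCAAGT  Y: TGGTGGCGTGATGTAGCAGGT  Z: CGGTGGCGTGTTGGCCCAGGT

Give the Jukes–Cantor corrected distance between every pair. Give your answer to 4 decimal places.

X–Y: 7/21 sites differ → p ≈ 0.333333, d = −0.75 ln(1 − 0.444444) = 0.440839 ≈ 0.4408.
X–Z: 7/21 sites differ → p ≈ 0.333333, d = −0.75 ln(1 − 0.444444) = 0.440839 ≈ 0.4408.
Y–Z: 5/21 sites differ → p ≈ 0.238095, d = −0.75 ln(1 − 0.31746) = 0.286451 ≈ 0.2865.

d(X,Y) = 0.4408, d(X,Z) = 0.4408, d(Y,Z) = 0.2865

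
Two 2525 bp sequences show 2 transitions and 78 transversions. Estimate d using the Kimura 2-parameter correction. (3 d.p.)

P = 2/2525 ≈ 0.000792 and Q = 78/2525 ≈ 0.030891.
Under the Kimura two-parameter model, d = −½ ln(1 − 2P − Q) − ¼ ln(1 − 2Q).
1 − 2P − Q = 0.967525, giving −½ ln(0.967525) = 0.016507.
1 − 2Q = 0.938218, giving −¼ ln(0.938218) = 0.015943.
d = 0.016507 + 0.015943 = 0.032450.

0.032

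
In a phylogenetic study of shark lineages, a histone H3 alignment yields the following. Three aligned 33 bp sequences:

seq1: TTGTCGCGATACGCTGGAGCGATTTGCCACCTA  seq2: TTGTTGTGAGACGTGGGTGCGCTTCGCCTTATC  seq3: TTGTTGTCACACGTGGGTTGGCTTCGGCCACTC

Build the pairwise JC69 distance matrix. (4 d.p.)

d(seq1,seq2) = 0.4975, d(seq1,seq3) = 0.6987, d(seq2,seq3) = 0.2928

seq1–seq2: 12/33 sites differ → p ≈ 0.363636, d = −0.75 ln(1 − 0.484848) = 0.497470 ≈ 0.4975.
seq1–seq3: 15/33 sites differ → p ≈ 0.454545, d = −0.75 ln(1 − 0.60606) = 0.698667 ≈ 0.6987.
seq2–seq3: 8/33 sites differ → p ≈ 0.242424, d = −0.75 ln(1 − 0.323232) = 0.292820 ≈ 0.2928.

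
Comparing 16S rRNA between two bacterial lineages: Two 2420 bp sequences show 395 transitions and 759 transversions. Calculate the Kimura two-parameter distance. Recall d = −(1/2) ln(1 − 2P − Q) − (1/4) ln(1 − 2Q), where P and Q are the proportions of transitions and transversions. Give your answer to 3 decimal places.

P = 395/2420 ≈ 0.163223 and Q = 759/2420 ≈ 0.313636.
Under the Kimura two-parameter model, d = −½ ln(1 − 2P − Q) − ¼ ln(1 − 2Q).
1 − 2P − Q = 0.359918, giving −½ ln(0.359918) = 0.510940.
1 − 2Q = 0.372728, giving −¼ ln(0.372728) = 0.246727.
d = 0.510940 + 0.246727 = 0.757667.

0.758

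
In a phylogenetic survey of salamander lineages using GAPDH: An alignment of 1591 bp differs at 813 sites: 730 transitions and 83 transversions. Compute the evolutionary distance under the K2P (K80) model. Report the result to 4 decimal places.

P = 730/1591 ≈ 0.458831 and Q = 83/1591 ≈ 0.052168.
Under the Kimura two-parameter model, d = −½ ln(1 − 2P − Q) − ¼ ln(1 − 2Q).
1 − 2P − Q = 0.03017, giving −½ ln(0.03017) = 1.750454.
1 − 2Q = 0.895664, giving −¼ ln(0.895664) = 0.027547.
d = 1.750454 + 0.027547 = 1.778001.

1.7780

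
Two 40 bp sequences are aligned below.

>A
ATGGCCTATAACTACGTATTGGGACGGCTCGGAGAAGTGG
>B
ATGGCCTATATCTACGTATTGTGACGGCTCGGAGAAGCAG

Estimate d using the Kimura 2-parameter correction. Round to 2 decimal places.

0.11

Of 40 sites, 2 differences are transitions and 2 are transversions, so P = 2/40 = 0.05 and Q = 2/40 = 0.05.
Under the Kimura two-parameter model, d = −½ ln(1 − 2P − Q) − ¼ ln(1 − 2Q).
1 − 2P − Q = 0.85, giving −½ ln(0.85) = 0.081259.
1 − 2Q = 0.9, giving −¼ ln(0.9) = 0.026340.
d = 0.081259 + 0.026340 = 0.107599.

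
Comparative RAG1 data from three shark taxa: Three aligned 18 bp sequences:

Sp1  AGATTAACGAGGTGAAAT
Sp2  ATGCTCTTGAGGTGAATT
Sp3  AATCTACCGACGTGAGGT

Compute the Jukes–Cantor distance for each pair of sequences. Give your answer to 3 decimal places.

d(Sp1,Sp2) = 0.548, d(Sp1,Sp3) = 0.548, d(Sp2,Sp3) = 0.673

Sp1–Sp2: 7/18 sites differ → p ≈ 0.388889, d = −0.75 ln(1 − 0.518519) = 0.548166 ≈ 0.548.
Sp1–Sp3: 7/18 sites differ → p ≈ 0.388889, d = −0.75 ln(1 − 0.518519) = 0.548166 ≈ 0.548.
Sp2–Sp3: 8/18 sites differ → p ≈ 0.444444, d = −0.75 ln(1 − 0.592592) = 0.673455 ≈ 0.673.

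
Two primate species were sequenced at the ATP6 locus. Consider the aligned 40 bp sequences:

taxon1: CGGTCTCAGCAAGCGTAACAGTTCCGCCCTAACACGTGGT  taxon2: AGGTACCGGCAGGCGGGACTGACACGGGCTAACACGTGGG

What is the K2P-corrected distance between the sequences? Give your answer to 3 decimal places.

Of 40 sites, 5 differences are transitions and 9 are transversions, so P = 5/40 = 0.125 and Q = 9/40 = 0.225.
Under the Kimura two-parameter model, d = −½ ln(1 − 2P − Q) − ¼ ln(1 − 2Q).
1 − 2P − Q = 0.525, giving −½ ln(0.525) = 0.322179.
1 − 2Q = 0.55, giving −¼ ln(0.55) = 0.149459.
d = 0.322179 + 0.149459 = 0.471638.

0.472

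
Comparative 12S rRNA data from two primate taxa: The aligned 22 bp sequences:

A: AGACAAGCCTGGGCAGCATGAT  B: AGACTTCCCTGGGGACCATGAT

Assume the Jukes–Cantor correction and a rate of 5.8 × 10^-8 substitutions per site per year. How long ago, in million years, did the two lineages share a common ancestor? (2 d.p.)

2.33

The sequences differ at 5 of 22 sites (5, 6, 7, 14, 16), so p = 5/22 ≈ 0.227273.
d = −(3/4) ln(1 − 4p/3) = −0.75 ln(1 − 0.303031) = −0.75 ln(0.696969)
  = −0.75 × (-0.361014) = 0.270761 substitutions/site.
Under a molecular clock d = 2μt, so t = d/(2μ) = 0.270761 / (2 × 5.8 × 10^-8) = 2.33 million years.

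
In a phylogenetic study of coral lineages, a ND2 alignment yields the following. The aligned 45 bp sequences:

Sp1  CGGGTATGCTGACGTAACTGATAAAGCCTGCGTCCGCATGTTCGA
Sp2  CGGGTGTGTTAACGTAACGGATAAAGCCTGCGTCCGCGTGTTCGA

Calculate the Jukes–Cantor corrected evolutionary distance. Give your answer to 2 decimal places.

0.12

The sequences differ at 5 of 45 sites (6, 9, 11, 19, 38), so p = 5/45 ≈ 0.111111.
d = −(3/4) ln(1 − 4p/3) = −0.75 ln(1 − 0.148148) = −0.75 ln(0.851852)
  = −0.75 × (-0.160342) = 0.120257 substitutions/site.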